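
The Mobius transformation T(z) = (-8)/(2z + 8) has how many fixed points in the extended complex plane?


Step 1: Fixed points satisfy T(z) = z
Step 2: 2z^2 + 8z + 8 = 0
Step 3: Discriminant = 8^2 - 4*2*8 = 0
Step 4: Number of fixed points = 1

1


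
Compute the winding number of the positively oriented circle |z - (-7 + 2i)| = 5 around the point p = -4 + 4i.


Step 1: Center c = (-7, 2), radius = 5
Step 2: |p - c|^2 = 3^2 + 2^2 = 13
Step 3: r^2 = 25
Step 4: |p-c| < r so winding number = 1

1


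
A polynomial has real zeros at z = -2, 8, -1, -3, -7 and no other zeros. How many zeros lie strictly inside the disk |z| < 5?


Step 1: Check each root:
  z = -2: |-2| = 2 < 5
  z = 8: |8| = 8 >= 5
  z = -1: |-1| = 1 < 5
  z = -3: |-3| = 3 < 5
  z = -7: |-7| = 7 >= 5
Step 2: Count = 3

3


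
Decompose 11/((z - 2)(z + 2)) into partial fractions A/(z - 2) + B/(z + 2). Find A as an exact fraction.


Step 1: Multiply both sides by (z - 2) and set z = 2
Step 2: A = 11 / (2 + 2)
Step 3: A = 11 / 4
Step 4: A = 11/4

11/4


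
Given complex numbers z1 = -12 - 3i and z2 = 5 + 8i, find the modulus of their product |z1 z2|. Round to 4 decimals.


Step 1: |z1| = sqrt((-12)^2 + (-3)^2) = sqrt(153)
Step 2: |z2| = sqrt(5^2 + 8^2) = sqrt(89)
Step 3: |z1*z2| = |z1|*|z2| = sqrt(153) * sqrt(89) = sqrt(153 * 89) = sqrt(13617)
Step 4: = 116.6919

116.6919


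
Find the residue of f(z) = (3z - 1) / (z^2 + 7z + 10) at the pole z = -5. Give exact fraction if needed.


Step 1: Q(z) = z^2 + 7z + 10 = (z + 5)(z + 2)
Step 2: Q'(z) = 2z + 7
Step 3: Q'(-5) = -3, P(-5) = -16
Step 4: Res = P(-5)/Q'(-5) = -16/(-3) = 16/3

16/3


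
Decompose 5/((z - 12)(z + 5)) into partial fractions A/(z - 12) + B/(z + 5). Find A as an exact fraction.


Step 1: Multiply both sides by (z - 12) and set z = 12
Step 2: A = 5 / (12 + 5)
Step 3: A = 5 / 17
Step 4: A = 5/17

5/17


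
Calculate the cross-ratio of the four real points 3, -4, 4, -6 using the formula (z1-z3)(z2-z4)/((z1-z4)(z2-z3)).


Step 1: (z1-z3)(z2-z4) = (-1) * 2 = -2
Step 2: (z1-z4)(z2-z3) = 9 * (-8) = -72
Step 3: Cross-ratio = 2/72 = 1/36

1/36


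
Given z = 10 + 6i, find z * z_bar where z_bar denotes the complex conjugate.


Step 1: conj(z) = 10 - 6i
Step 2: z * conj(z) = 10^2 + 6^2
Step 3: = 100 + 36 = 136

136


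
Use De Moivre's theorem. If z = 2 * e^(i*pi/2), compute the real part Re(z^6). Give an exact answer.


Step 1: By De Moivre's theorem, z^6 = 2^6 * e^(i*6*pi/2) = 64 * (cos(3*pi) + i*sin(3*pi))
Step 2: |z|^6 = 2^6 = 64
Step 3: Reduce the angle mod 2*pi: 3*pi - 2*pi = pi
Step 4: cos(pi) = -1
Step 5: Re(z^6) = 64 * (-1) = -64

-64


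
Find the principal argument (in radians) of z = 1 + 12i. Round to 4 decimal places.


Step 1: z = 1 + 12i
Step 2: arg(z) = atan2(12, 1)
Step 3: arg(z) = 1.4877

1.4877


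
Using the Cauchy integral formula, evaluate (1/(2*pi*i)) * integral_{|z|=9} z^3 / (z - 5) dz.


Step 1: f(z) = z^3, a = 5 is inside |z| = 9
Step 2: By Cauchy integral formula: (1/(2pi*i)) * integral = f(a)
Step 3: f(5) = 5^3 = 125

125


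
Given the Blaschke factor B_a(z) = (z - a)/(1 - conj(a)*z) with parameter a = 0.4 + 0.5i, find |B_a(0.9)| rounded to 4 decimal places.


Step 1: Numerator z0 - a = 0.9 - (0.4 + 0.5i) = 0.5 - 0.5i
Step 2: Denominator 1 - conj(a)*z0 = 1 - (0.4 - 0.5i)*0.9 = 0.64 + 0.45i
Step 3: |z0 - a|^2 = 0.5^2 + (-0.5)^2 = 0.5; |1 - conj(a)*z0|^2 = 0.64^2 + 0.45^2 = 0.6121
Step 4: |B_a(0.9)| = sqrt(0.5 / 0.6121) = sqrt(0.81686)
Step 5: = 0.9038

0.9038


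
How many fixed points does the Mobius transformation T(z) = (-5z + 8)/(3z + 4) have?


Step 1: Fixed points satisfy T(z) = z
Step 2: 3z^2 + 9z - 8 = 0
Step 3: Discriminant = 9^2 - 4*3*(-8) = 177
Step 4: Number of fixed points = 2

2


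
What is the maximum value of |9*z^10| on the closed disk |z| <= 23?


Step 1: On |z| = 23, |f(z)| = 9 * |z|^10 = 9 * 23^10
Step 2: By maximum modulus principle, maximum is on boundary.
Step 3: Maximum = 9 * 41426511213649 = 372838600922841

372838600922841


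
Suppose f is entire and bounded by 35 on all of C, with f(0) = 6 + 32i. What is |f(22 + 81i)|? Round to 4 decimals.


Step 1: By Liouville's theorem, a bounded entire function is constant.
Step 2: f(z) = f(0) = 6 + 32i for all z.
Step 3: |f(w)| = |6 + 32i| = sqrt(36 + 1024)
Step 4: = 32.5576

32.5576


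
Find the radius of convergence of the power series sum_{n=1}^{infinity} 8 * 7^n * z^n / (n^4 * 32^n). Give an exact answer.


Step 1: General term a_n = 8 * 7^n / (n^4 * 32^n)
Step 2: By the root test, |a_n|^(1/n) = 8^(1/n) * 7 / (n^(4/n) * 32) -> 7/32 as n -> infinity (since 8^(1/n) -> 1 and n^(4/n) -> 1)
Step 3: R = 1/lim|a_n|^(1/n) = 32/7

32/7


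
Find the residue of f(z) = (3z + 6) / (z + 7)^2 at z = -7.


Step 1: Pole of order 2 at z = -7
Step 2: Res = lim d/dz [(z + 7)^2 * f(z)] as z -> -7
Step 3: (z + 7)^2 * f(z) = 3z + 6
Step 4: d/dz[3z + 6] = 3

3


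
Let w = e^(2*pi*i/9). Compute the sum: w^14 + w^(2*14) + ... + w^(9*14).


Step 1: The sum sum_{j=1}^{n} w^(k*j) equals n if n | k, else 0.
Step 2: Here n = 9, k = 14
Step 3: Does n divide k? 9 | 14 -> False
Step 4: Sum = 0

0


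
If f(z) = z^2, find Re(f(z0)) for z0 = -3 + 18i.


Step 1: z0 = -3 + 18i
Step 2: z0^2 = (-3)^2 - 18^2 - 108i
Step 3: real part = 9 - 324 = -315

-315


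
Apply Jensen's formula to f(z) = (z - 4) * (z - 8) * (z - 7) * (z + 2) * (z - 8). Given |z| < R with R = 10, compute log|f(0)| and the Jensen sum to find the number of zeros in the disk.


Jensen's formula: (1/2pi)*integral log|f(Re^it)|dt = log|f(0)| + sum_{|a_k|<R} log(R/|a_k|)
Step 1: f(0) = (-4) * (-8) * (-7) * 2 * (-8) = 3584
Step 2: log|f(0)| = log|4| + log|8| + log|7| + log|-2| + log|8| = 8.1842
Step 3: Zeros inside |z| < 10: 4, 8, 7, -2, 8
Step 4: Jensen sum = log(10/4) + log(10/8) + log(10/7) + log(10/2) + log(10/8) = 3.3287
Step 5: n(R) = number of terms in the Jensen sum = count of zeros inside |z| < 10 = 5

5


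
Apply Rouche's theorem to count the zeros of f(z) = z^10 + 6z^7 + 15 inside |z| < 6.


Step 1: On |z| = 6 the three terms have sizes |z^10| = 6^10 = 60466176, |6z^7| = 6*6^7 = 1679616, |15| = 15
Step 2: The dominant term is g(z) = z^10; let h(z) = 6z^7 + 15 so f = g + h
Step 3: On |z| = 6: |g| = 60466176 and |h| <= 1679616 + 15 = 1679631
Step 4: Since 60466176 > 1679631, |h| < |g| on |z| = 6, so by Rouche f has the same number of zeros as g inside |z| < 6
Step 5: g(z) = z^10 has 10 zeros (all at the origin) inside |z| < 6. Answer = 10

10


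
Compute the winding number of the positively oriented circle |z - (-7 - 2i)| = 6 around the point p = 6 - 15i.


Step 1: Center c = (-7, -2), radius = 6
Step 2: |p - c|^2 = 13^2 + (-13)^2 = 338
Step 3: r^2 = 36
Step 4: |p-c| > r so winding number = 0

0


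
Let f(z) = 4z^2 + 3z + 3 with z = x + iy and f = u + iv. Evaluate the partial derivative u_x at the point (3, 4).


Step 1: f(z) = 4(x+iy)^2 + 3(x+iy) + 3
Step 2: u = 4(x^2 - y^2) + 3x + 3
Step 3: u_x = 8x + 3
Step 4: At (3, 4): u_x = 24 + 3 = 27

27


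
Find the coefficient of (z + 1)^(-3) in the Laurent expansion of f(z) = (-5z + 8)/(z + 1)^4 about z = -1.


Step 1: Write the numerator in powers of (z + 1): -5z + 8 = -5(z + 1) + (-5*(-1) + 8) = -5(z + 1) + 13
Step 2: Divide by (z + 1)^4: f(z) = 13(z + 1)^(-4) - 5(z + 1)^(-3)
Step 3: This finite sum is the Laurent series of f about z = -1.
Step 4: Coefficient of (z + 1)^(-3) = coefficient of (z + 1) in the re-centred numerator = -5

-5


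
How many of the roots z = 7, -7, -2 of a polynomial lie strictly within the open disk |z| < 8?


Step 1: Check each root:
  z = 7: |7| = 7 < 8
  z = -7: |-7| = 7 < 8
  z = -2: |-2| = 2 < 8
Step 2: Count = 3

3


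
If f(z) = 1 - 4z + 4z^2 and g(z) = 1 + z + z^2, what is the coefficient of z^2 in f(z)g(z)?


Step 1: z^2 term in f*g comes from: (1)*(z^2) + (-4z)*(z) + (4z^2)*(1)
Step 2: = 1 - 4 + 4
Step 3: = 1

1


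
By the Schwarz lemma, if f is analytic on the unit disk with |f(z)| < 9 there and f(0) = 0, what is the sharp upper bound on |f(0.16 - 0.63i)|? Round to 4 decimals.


Step 1: g = f/9 maps D -> D with g(0) = 0, so by the Schwarz lemma |g(z)| <= |z|, i.e. |f(z)| <= 9|z|; this is sharp (f(z) = 9z).
Step 2: |z0|^2 = 0.16^2 + (-0.63)^2 = 0.4225
Step 3: |z0| = sqrt(0.4225) = 0.65
Step 4: Best bound = 9 * |z0| = 9 * 0.65 = 5.85

5.85


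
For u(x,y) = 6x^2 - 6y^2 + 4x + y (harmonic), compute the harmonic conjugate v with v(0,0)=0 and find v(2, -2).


Step 1: v_x = -u_y = 12y - 1
Step 2: v_y = u_x = 12x + 4
Step 3: v = 12xy - x + 4y + C
Step 4: v(0,0) = 0 => C = 0
Step 5: v(2, -2) = -58

-58


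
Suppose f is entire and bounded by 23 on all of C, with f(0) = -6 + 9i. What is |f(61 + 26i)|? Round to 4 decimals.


Step 1: By Liouville's theorem, a bounded entire function is constant.
Step 2: f(z) = f(0) = -6 + 9i for all z.
Step 3: |f(w)| = |-6 + 9i| = sqrt(36 + 81)
Step 4: = 10.8167

10.8167


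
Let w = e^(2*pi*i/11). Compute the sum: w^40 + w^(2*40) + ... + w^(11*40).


Step 1: The sum sum_{j=1}^{n} w^(k*j) equals n if n | k, else 0.
Step 2: Here n = 11, k = 40
Step 3: Does n divide k? 11 | 40 -> False
Step 4: Sum = 0

0


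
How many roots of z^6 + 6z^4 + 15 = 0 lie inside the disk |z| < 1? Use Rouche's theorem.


Step 1: On |z| = 1 the three terms have sizes |z^6| = 1^6 = 1, |6z^4| = 6*1^4 = 6, |15| = 15
Step 2: The dominant term is g(z) = 15; let h(z) = z^6 + 6z^4 so f = g + h
Step 3: On |z| = 1: |g| = 15 and |h| <= 1 + 6 = 7
Step 4: Since 15 > 7, |h| < |g| on |z| = 1, so by Rouche f has the same number of zeros as g inside |z| < 1
Step 5: g(z) = 15 is a nonzero constant with no zeros inside |z| < 1. Answer = 0

0


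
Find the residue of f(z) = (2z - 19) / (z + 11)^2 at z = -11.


Step 1: Pole of order 2 at z = -11
Step 2: Res = lim d/dz [(z + 11)^2 * f(z)] as z -> -11
Step 3: (z + 11)^2 * f(z) = 2z - 19
Step 4: d/dz[2z - 19] = 2

2


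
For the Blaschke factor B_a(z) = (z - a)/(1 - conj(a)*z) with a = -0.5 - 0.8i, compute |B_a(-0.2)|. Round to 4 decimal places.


Step 1: Numerator z0 - a = -0.2 - (-0.5 - 0.8i) = 0.3 + 0.8i
Step 2: Denominator 1 - conj(a)*z0 = 1 - (-0.5 + 0.8i)*(-0.2) = 0.9 + 0.16i
Step 3: |z0 - a|^2 = 0.3^2 + 0.8^2 = 0.73; |1 - conj(a)*z0|^2 = 0.9^2 + 0.16^2 = 0.8356
Step 4: |B_a(-0.2)| = sqrt(0.73 / 0.8356) = sqrt(0.873624)
Step 5: = 0.9347

0.9347


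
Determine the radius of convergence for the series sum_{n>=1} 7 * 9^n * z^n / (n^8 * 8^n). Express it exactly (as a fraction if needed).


Step 1: General term a_n = 7 * 9^n / (n^8 * 8^n)
Step 2: By the root test, |a_n|^(1/n) = 7^(1/n) * 9 / (n^(8/n) * 8) -> 9/8 as n -> infinity (since 7^(1/n) -> 1 and n^(8/n) -> 1)
Step 3: R = 1/lim|a_n|^(1/n) = 8/9

8/9


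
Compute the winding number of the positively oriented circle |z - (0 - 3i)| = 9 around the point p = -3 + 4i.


Step 1: Center c = (0, -3), radius = 9
Step 2: |p - c|^2 = (-3)^2 + 7^2 = 58
Step 3: r^2 = 81
Step 4: |p-c| < r so winding number = 1

1


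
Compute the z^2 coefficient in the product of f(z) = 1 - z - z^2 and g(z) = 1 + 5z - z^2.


Step 1: z^2 term in f*g comes from: (1)*(-z^2) + (-z)*(5z) + (-z^2)*(1)
Step 2: = -1 - 5 - 1
Step 3: = -7

-7


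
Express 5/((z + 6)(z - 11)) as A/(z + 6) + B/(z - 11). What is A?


Step 1: Multiply both sides by (z + 6) and set z = -6
Step 2: A = 5 / (-6 - 11)
Step 3: A = 5 / (-17)
Step 4: A = -5/17

-5/17


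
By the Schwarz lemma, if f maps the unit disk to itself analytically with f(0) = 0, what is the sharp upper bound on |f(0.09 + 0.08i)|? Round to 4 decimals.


Step 1: Schwarz lemma: if f: D -> D is analytic with f(0) = 0, then |f(z)| <= |z| for all z in D, and this is sharp (f(z) = z).
Step 2: |z0|^2 = 0.09^2 + 0.08^2 = 0.0145
Step 3: |z0| = sqrt(0.0145) = 0.120416
Step 4: Best bound = |z0| = 0.1204

0.1204


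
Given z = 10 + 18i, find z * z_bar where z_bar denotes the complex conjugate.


Step 1: conj(z) = 10 - 18i
Step 2: z * conj(z) = 10^2 + 18^2
Step 3: = 100 + 324 = 424

424


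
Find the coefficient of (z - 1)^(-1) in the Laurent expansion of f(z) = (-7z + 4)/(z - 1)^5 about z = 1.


Step 1: Write the numerator in powers of (z - 1): -7z + 4 = -7(z - 1) + (-7*1 + 4) = -7(z - 1) - 3
Step 2: Divide by (z - 1)^5: f(z) = -3(z - 1)^(-5) - 7(z - 1)^(-4)
Step 3: This finite sum is the Laurent series of f about z = 1.
Step 4: Only the powers -5 and -4 appear, so the coefficient of (z - 1)^(-1) = 0

0


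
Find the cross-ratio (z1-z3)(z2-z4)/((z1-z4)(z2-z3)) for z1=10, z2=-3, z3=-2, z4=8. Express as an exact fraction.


Step 1: (z1-z3)(z2-z4) = 12 * (-11) = -132
Step 2: (z1-z4)(z2-z3) = 2 * (-1) = -2
Step 3: Cross-ratio = 132/2 = 66

66


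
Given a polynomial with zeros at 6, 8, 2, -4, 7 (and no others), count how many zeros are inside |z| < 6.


Step 1: Check each root:
  z = 6: |6| = 6 >= 6
  z = 8: |8| = 8 >= 6
  z = 2: |2| = 2 < 6
  z = -4: |-4| = 4 < 6
  z = 7: |7| = 7 >= 6
Step 2: Count = 2

2


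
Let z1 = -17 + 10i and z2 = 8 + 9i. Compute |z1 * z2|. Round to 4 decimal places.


Step 1: |z1| = sqrt((-17)^2 + 10^2) = sqrt(389)
Step 2: |z2| = sqrt(8^2 + 9^2) = sqrt(145)
Step 3: |z1*z2| = |z1|*|z2| = sqrt(389) * sqrt(145) = sqrt(389 * 145) = sqrt(56405)
Step 4: = 237.4974

237.4974


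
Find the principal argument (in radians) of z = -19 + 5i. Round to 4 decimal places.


Step 1: z = -19 + 5i
Step 2: arg(z) = atan2(5, -19)
Step 3: arg(z) = 2.8843

2.8843


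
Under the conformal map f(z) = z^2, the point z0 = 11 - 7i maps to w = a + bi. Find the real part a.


Step 1: z0 = 11 - 7i
Step 2: z0^2 = 11^2 - (-7)^2 - 154i
Step 3: real part = 121 - 49 = 72

72


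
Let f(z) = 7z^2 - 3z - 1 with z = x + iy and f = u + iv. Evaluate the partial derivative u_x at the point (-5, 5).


Step 1: f(z) = 7(x+iy)^2 - 3(x+iy) - 1
Step 2: u = 7(x^2 - y^2) - 3x - 1
Step 3: u_x = 14x - 3
Step 4: At (-5, 5): u_x = -70 - 3 = -73

-73


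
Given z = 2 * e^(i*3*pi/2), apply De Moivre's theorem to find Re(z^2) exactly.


Step 1: By De Moivre's theorem, z^2 = 2^2 * e^(i*2*3*pi/2) = 4 * (cos(3*pi) + i*sin(3*pi))
Step 2: |z|^2 = 2^2 = 4
Step 3: Reduce the angle mod 2*pi: 3*pi - 2*pi = pi
Step 4: cos(pi) = -1
Step 5: Re(z^2) = 4 * (-1) = -4

-4


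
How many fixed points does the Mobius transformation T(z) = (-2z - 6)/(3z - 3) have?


Step 1: Fixed points satisfy T(z) = z
Step 2: 3z^2 - z + 6 = 0
Step 3: Discriminant = (-1)^2 - 4*3*6 = -71
Step 4: Number of fixed points = 2

2


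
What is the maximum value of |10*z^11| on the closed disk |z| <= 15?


Step 1: On |z| = 15, |f(z)| = 10 * |z|^11 = 10 * 15^11
Step 2: By maximum modulus principle, maximum is on boundary.
Step 3: Maximum = 10 * 8649755859375 = 86497558593750

86497558593750


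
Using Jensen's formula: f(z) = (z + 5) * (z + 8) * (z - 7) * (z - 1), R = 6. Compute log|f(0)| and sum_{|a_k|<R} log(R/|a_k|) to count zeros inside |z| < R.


Jensen's formula: (1/2pi)*integral log|f(Re^it)|dt = log|f(0)| + sum_{|a_k|<R} log(R/|a_k|)
Step 1: f(0) = 5 * 8 * (-7) * (-1) = 280
Step 2: log|f(0)| = log|-5| + log|-8| + log|7| + log|1| = 5.6348
Step 3: Zeros inside |z| < 6: -5, 1
Step 4: Jensen sum = log(6/5) + log(6/1) = 1.9741
Step 5: n(R) = number of terms in the Jensen sum = count of zeros inside |z| < 6 = 2

2


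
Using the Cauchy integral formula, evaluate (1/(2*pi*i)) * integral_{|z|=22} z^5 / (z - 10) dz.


Step 1: f(z) = z^5, a = 10 is inside |z| = 22
Step 2: By Cauchy integral formula: (1/(2pi*i)) * integral = f(a)
Step 3: f(10) = 10^5 = 100000

100000


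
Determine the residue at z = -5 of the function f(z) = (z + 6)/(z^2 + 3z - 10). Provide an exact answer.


Step 1: Q(z) = z^2 + 3z - 10 = (z + 5)(z - 2)
Step 2: Q'(z) = 2z + 3
Step 3: Q'(-5) = -7, P(-5) = 1
Step 4: Res = P(-5)/Q'(-5) = 1/(-7) = -1/7

-1/7


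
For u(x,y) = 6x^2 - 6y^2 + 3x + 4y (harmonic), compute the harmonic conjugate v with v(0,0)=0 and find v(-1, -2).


Step 1: v_x = -u_y = 12y - 4
Step 2: v_y = u_x = 12x + 3
Step 3: v = 12xy - 4x + 3y + C
Step 4: v(0,0) = 0 => C = 0
Step 5: v(-1, -2) = 22

22


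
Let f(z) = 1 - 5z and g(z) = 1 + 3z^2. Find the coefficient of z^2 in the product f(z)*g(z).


Step 1: z^2 term in f*g comes from: (1)*(3z^2) + (-5z)*(0) + (0)*(1)
Step 2: = 3 + 0 + 0
Step 3: = 3

3


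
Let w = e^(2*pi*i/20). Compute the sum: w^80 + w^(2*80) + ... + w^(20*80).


Step 1: The sum sum_{j=1}^{n} w^(k*j) equals n if n | k, else 0.
Step 2: Here n = 20, k = 80
Step 3: Does n divide k? 20 | 80 -> True
Step 4: Sum = 20

20


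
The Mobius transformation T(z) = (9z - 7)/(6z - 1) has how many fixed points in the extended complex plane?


Step 1: Fixed points satisfy T(z) = z
Step 2: 6z^2 - 10z + 7 = 0
Step 3: Discriminant = (-10)^2 - 4*6*7 = -68
Step 4: Number of fixed points = 2

2


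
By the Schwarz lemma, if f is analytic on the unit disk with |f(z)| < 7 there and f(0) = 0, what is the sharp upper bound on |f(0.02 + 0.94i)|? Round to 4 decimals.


Step 1: g = f/7 maps D -> D with g(0) = 0, so by the Schwarz lemma |g(z)| <= |z|, i.e. |f(z)| <= 7|z|; this is sharp (f(z) = 7z).
Step 2: |z0|^2 = 0.02^2 + 0.94^2 = 0.884
Step 3: |z0| = sqrt(0.884) = 0.940213
Step 4: Best bound = 7 * |z0| = 7 * 0.940213 = 6.5815

6.5815


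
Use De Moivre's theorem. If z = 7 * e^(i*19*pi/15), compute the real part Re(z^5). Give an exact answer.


Step 1: By De Moivre's theorem, z^5 = 7^5 * e^(i*5*19*pi/15) = 16807 * (cos(19*pi/3) + i*sin(19*pi/3))
Step 2: |z|^5 = 7^5 = 16807
Step 3: Reduce the angle mod 2*pi: 19*pi/3 - 6*pi = pi/3
Step 4: cos(pi/3) = 1/2
Step 5: Re(z^5) = 16807 * 1/2 = 16807/2

16807/2


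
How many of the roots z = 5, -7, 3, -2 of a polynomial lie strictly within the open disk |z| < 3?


Step 1: Check each root:
  z = 5: |5| = 5 >= 3
  z = -7: |-7| = 7 >= 3
  z = 3: |3| = 3 >= 3
  z = -2: |-2| = 2 < 3
Step 2: Count = 1

1


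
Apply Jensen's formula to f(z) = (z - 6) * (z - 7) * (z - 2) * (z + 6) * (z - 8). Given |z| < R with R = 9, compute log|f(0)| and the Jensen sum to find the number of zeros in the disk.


Jensen's formula: (1/2pi)*integral log|f(Re^it)|dt = log|f(0)| + sum_{|a_k|<R} log(R/|a_k|)
Step 1: f(0) = (-6) * (-7) * (-2) * 6 * (-8) = 4032
Step 2: log|f(0)| = log|6| + log|7| + log|2| + log|-6| + log|8| = 8.302
Step 3: Zeros inside |z| < 9: 6, 7, 2, -6, 8
Step 4: Jensen sum = log(9/6) + log(9/7) + log(9/2) + log(9/6) + log(9/8) = 2.6841
Step 5: n(R) = number of terms in the Jensen sum = count of zeros inside |z| < 9 = 5

5


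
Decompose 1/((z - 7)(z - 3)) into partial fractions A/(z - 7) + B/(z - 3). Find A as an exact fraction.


Step 1: Multiply both sides by (z - 7) and set z = 7
Step 2: A = 1 / (7 - 3)
Step 3: A = 1 / 4
Step 4: A = 1/4

1/4


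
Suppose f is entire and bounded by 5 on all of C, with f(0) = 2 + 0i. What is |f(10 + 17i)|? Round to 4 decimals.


Step 1: By Liouville's theorem, a bounded entire function is constant.
Step 2: f(z) = f(0) = 2 + 0i for all z.
Step 3: |f(w)| = |2 + 0i| = sqrt(4 + 0)
Step 4: = 2.0

2.0


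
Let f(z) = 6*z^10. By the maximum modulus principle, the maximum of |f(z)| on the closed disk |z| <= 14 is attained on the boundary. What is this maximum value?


Step 1: On |z| = 14, |f(z)| = 6 * |z|^10 = 6 * 14^10
Step 2: By maximum modulus principle, maximum is on boundary.
Step 3: Maximum = 6 * 289254654976 = 1735527929856

1735527929856


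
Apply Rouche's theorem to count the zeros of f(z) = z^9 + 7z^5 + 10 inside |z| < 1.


Step 1: On |z| = 1 the three terms have sizes |z^9| = 1^9 = 1, |7z^5| = 7*1^5 = 7, |10| = 10
Step 2: The dominant term is g(z) = 10; let h(z) = z^9 + 7z^5 so f = g + h
Step 3: On |z| = 1: |g| = 10 and |h| <= 1 + 7 = 8
Step 4: Since 10 > 8, |h| < |g| on |z| = 1, so by Rouche f has the same number of zeros as g inside |z| < 1
Step 5: g(z) = 10 is a nonzero constant with no zeros inside |z| < 1. Answer = 0

0


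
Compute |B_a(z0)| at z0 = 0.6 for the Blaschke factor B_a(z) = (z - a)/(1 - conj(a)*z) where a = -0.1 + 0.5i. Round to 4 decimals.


Step 1: Numerator z0 - a = 0.6 - (-0.1 + 0.5i) = 0.7 - 0.5i
Step 2: Denominator 1 - conj(a)*z0 = 1 - (-0.1 - 0.5i)*0.6 = 1.06 + 0.3i
Step 3: |z0 - a|^2 = 0.7^2 + (-0.5)^2 = 0.74; |1 - conj(a)*z0|^2 = 1.06^2 + 0.3^2 = 1.2136
Step 4: |B_a(0.6)| = sqrt(0.74 / 1.2136) = sqrt(0.609756)
Step 5: = 0.7809

0.7809


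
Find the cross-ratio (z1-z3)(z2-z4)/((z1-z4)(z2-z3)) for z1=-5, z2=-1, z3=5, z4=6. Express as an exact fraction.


Step 1: (z1-z3)(z2-z4) = (-10) * (-7) = 70
Step 2: (z1-z4)(z2-z3) = (-11) * (-6) = 66
Step 3: Cross-ratio = 70/66 = 35/33

35/33


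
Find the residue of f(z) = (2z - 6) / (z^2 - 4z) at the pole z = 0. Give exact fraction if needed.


Step 1: Q(z) = z^2 - 4z = (z)(z - 4)
Step 2: Q'(z) = 2z - 4
Step 3: Q'(0) = -4, P(0) = -6
Step 4: Res = P(0)/Q'(0) = -6/(-4) = 3/2

3/2


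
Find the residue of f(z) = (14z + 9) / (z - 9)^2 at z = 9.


Step 1: Pole of order 2 at z = 9
Step 2: Res = lim d/dz [(z - 9)^2 * f(z)] as z -> 9
Step 3: (z - 9)^2 * f(z) = 14z + 9
Step 4: d/dz[14z + 9] = 14

14


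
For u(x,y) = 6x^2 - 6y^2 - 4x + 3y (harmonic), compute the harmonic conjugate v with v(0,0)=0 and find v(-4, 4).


Step 1: v_x = -u_y = 12y - 3
Step 2: v_y = u_x = 12x - 4
Step 3: v = 12xy - 3x - 4y + C
Step 4: v(0,0) = 0 => C = 0
Step 5: v(-4, 4) = -196

-196


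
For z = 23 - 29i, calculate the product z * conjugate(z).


Step 1: conj(z) = 23 + 29i
Step 2: z * conj(z) = 23^2 + (-29)^2
Step 3: = 529 + 841 = 1370

1370


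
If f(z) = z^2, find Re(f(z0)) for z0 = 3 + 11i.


Step 1: z0 = 3 + 11i
Step 2: z0^2 = 3^2 - 11^2 + 66i
Step 3: real part = 9 - 121 = -112

-112


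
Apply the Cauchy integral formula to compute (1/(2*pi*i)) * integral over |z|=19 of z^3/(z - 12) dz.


Step 1: f(z) = z^3, a = 12 is inside |z| = 19
Step 2: By Cauchy integral formula: (1/(2pi*i)) * integral = f(a)
Step 3: f(12) = 12^3 = 1728

1728


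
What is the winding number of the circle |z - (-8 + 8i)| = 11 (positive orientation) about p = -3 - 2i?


Step 1: Center c = (-8, 8), radius = 11
Step 2: |p - c|^2 = 5^2 + (-10)^2 = 125
Step 3: r^2 = 121
Step 4: |p-c| > r so winding number = 0

0


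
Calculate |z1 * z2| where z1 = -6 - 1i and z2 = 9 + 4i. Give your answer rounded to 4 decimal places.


Step 1: |z1| = sqrt((-6)^2 + (-1)^2) = sqrt(37)
Step 2: |z2| = sqrt(9^2 + 4^2) = sqrt(97)
Step 3: |z1*z2| = |z1|*|z2| = sqrt(37) * sqrt(97) = sqrt(37 * 97) = sqrt(3589)
Step 4: = 59.9083

59.9083


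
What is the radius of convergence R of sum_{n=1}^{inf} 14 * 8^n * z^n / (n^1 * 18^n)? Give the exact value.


Step 1: General term a_n = 14 * 8^n / (n^1 * 18^n)
Step 2: By the root test, |a_n|^(1/n) = 14^(1/n) * 8 / (n^(1/n) * 18) -> 8/18 as n -> infinity (since 14^(1/n) -> 1 and n^(1/n) -> 1)
Step 3: R = 1/lim|a_n|^(1/n) = 18/8 = 9/4

9/4


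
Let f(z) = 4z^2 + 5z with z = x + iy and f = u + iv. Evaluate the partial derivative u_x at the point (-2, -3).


Step 1: f(z) = 4(x+iy)^2 + 5(x+iy) + 0
Step 2: u = 4(x^2 - y^2) + 5x + 0
Step 3: u_x = 8x + 5
Step 4: At (-2, -3): u_x = -16 + 5 = -11

-11


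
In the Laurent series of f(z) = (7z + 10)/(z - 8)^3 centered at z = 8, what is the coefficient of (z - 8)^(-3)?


Step 1: Write the numerator in powers of (z - 8): 7z + 10 = 7(z - 8) + (7*8 + 10) = 7(z - 8) + 66
Step 2: Divide by (z - 8)^3: f(z) = 66(z - 8)^(-3) + 7(z - 8)^(-2)
Step 3: This finite sum is the Laurent series of f about z = 8.
Step 4: Coefficient of (z - 8)^(-3) = 7*8 + 10 = 66

66


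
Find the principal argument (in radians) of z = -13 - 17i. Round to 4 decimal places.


Step 1: z = -13 - 17i
Step 2: arg(z) = atan2(-17, -13)
Step 3: arg(z) = -2.2236

-2.2236


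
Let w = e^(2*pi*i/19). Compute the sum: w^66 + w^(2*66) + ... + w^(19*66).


Step 1: The sum sum_{j=1}^{n} w^(k*j) equals n if n | k, else 0.
Step 2: Here n = 19, k = 66
Step 3: Does n divide k? 19 | 66 -> False
Step 4: Sum = 0

0


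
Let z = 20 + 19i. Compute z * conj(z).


Step 1: conj(z) = 20 - 19i
Step 2: z * conj(z) = 20^2 + 19^2
Step 3: = 400 + 361 = 761

761


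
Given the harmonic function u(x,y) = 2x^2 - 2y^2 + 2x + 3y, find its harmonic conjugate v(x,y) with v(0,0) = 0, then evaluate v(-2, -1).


Step 1: v_x = -u_y = 4y - 3
Step 2: v_y = u_x = 4x + 2
Step 3: v = 4xy - 3x + 2y + C
Step 4: v(0,0) = 0 => C = 0
Step 5: v(-2, -1) = 12

12


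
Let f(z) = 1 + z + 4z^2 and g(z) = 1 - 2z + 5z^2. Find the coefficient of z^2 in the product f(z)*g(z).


Step 1: z^2 term in f*g comes from: (1)*(5z^2) + (z)*(-2z) + (4z^2)*(1)
Step 2: = 5 - 2 + 4
Step 3: = 7

7


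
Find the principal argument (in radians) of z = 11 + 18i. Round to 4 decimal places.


Step 1: z = 11 + 18i
Step 2: arg(z) = atan2(18, 11)
Step 3: arg(z) = 1.0222

1.0222


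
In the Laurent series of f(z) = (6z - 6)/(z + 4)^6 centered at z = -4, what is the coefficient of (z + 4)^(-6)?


Step 1: Write the numerator in powers of (z + 4): 6z - 6 = 6(z + 4) + (6*(-4) - 6) = 6(z + 4) - 30
Step 2: Divide by (z + 4)^6: f(z) = -30(z + 4)^(-6) + 6(z + 4)^(-5)
Step 3: This finite sum is the Laurent series of f about z = -4.
Step 4: Coefficient of (z + 4)^(-6) = 6*(-4) - 6 = -30

-30


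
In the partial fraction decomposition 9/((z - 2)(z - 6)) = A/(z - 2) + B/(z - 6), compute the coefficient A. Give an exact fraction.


Step 1: Multiply both sides by (z - 2) and set z = 2
Step 2: A = 9 / (2 - 6)
Step 3: A = 9 / (-4)
Step 4: A = -9/4

-9/4


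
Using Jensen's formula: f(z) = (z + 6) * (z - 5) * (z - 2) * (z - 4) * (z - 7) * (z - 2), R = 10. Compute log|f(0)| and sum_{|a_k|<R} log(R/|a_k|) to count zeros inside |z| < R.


Jensen's formula: (1/2pi)*integral log|f(Re^it)|dt = log|f(0)| + sum_{|a_k|<R} log(R/|a_k|)
Step 1: f(0) = 6 * (-5) * (-2) * (-4) * (-7) * (-2) = -3360
Step 2: log|f(0)| = log|-6| + log|5| + log|2| + log|4| + log|7| + log|2| = 8.1197
Step 3: Zeros inside |z| < 10: -6, 5, 2, 4, 7, 2
Step 4: Jensen sum = log(10/6) + log(10/5) + log(10/2) + log(10/4) + log(10/7) + log(10/2) = 5.6958
Step 5: n(R) = number of terms in the Jensen sum = count of zeros inside |z| < 10 = 6

6


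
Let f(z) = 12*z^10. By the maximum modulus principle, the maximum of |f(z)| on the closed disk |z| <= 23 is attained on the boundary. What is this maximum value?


Step 1: On |z| = 23, |f(z)| = 12 * |z|^10 = 12 * 23^10
Step 2: By maximum modulus principle, maximum is on boundary.
Step 3: Maximum = 12 * 41426511213649 = 497118134563788

497118134563788


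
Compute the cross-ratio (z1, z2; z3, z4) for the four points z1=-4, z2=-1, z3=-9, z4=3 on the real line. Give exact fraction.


Step 1: (z1-z3)(z2-z4) = 5 * (-4) = -20
Step 2: (z1-z4)(z2-z3) = (-7) * 8 = -56
Step 3: Cross-ratio = 20/56 = 5/14

5/14


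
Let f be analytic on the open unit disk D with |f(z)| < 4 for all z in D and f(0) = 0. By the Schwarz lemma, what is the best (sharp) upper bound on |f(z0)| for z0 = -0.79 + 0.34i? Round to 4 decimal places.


Step 1: g = f/4 maps D -> D with g(0) = 0, so by the Schwarz lemma |g(z)| <= |z|, i.e. |f(z)| <= 4|z|; this is sharp (f(z) = 4z).
Step 2: |z0|^2 = (-0.79)^2 + 0.34^2 = 0.7397
Step 3: |z0| = sqrt(0.7397) = 0.860058
Step 4: Best bound = 4 * |z0| = 4 * 0.860058 = 3.4402

3.4402


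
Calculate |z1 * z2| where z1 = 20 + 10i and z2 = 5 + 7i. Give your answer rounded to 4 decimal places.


Step 1: |z1| = sqrt(20^2 + 10^2) = sqrt(500)
Step 2: |z2| = sqrt(5^2 + 7^2) = sqrt(74)
Step 3: |z1*z2| = |z1|*|z2| = sqrt(500) * sqrt(74) = sqrt(500 * 74) = sqrt(37000)
Step 4: = 192.3538

192.3538


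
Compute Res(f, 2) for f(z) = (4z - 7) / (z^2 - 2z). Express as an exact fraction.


Step 1: Q(z) = z^2 - 2z = (z - 2)(z)
Step 2: Q'(z) = 2z - 2
Step 3: Q'(2) = 2, P(2) = 1
Step 4: Res = P(2)/Q'(2) = 1/2 = 1/2

1/2


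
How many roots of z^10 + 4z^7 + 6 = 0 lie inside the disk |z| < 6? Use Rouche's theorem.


Step 1: On |z| = 6 the three terms have sizes |z^10| = 6^10 = 60466176, |4z^7| = 4*6^7 = 1119744, |6| = 6
Step 2: The dominant term is g(z) = z^10; let h(z) = 4z^7 + 6 so f = g + h
Step 3: On |z| = 6: |g| = 60466176 and |h| <= 1119744 + 6 = 1119750
Step 4: Since 60466176 > 1119750, |h| < |g| on |z| = 6, so by Rouche f has the same number of zeros as g inside |z| < 6
Step 5: g(z) = z^10 has 10 zeros (all at the origin) inside |z| < 6. Answer = 10

10


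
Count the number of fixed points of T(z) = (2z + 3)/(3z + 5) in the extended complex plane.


Step 1: Fixed points satisfy T(z) = z
Step 2: 3z^2 + 3z - 3 = 0
Step 3: Discriminant = 3^2 - 4*3*(-3) = 45
Step 4: Number of fixed points = 2

2


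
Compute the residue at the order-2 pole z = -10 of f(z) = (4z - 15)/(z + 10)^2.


Step 1: Pole of order 2 at z = -10
Step 2: Res = lim d/dz [(z + 10)^2 * f(z)] as z -> -10
Step 3: (z + 10)^2 * f(z) = 4z - 15
Step 4: d/dz[4z - 15] = 4

4


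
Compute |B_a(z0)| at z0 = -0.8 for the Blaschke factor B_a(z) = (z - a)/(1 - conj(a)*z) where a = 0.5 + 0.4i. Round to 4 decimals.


Step 1: Numerator z0 - a = -0.8 - (0.5 + 0.4i) = -1.3 - 0.4i
Step 2: Denominator 1 - conj(a)*z0 = 1 - (0.5 - 0.4i)*(-0.8) = 1.4 - 0.32i
Step 3: |z0 - a|^2 = (-1.3)^2 + (-0.4)^2 = 1.85; |1 - conj(a)*z0|^2 = 1.4^2 + (-0.32)^2 = 2.0624
Step 4: |B_a(-0.8)| = sqrt(1.85 / 2.0624) = sqrt(0.897013)
Step 5: = 0.9471

0.9471


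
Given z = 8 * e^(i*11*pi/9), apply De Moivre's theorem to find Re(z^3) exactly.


Step 1: By De Moivre's theorem, z^3 = 8^3 * e^(i*3*11*pi/9) = 512 * (cos(11*pi/3) + i*sin(11*pi/3))
Step 2: |z|^3 = 8^3 = 512
Step 3: Reduce the angle mod 2*pi: 11*pi/3 - 2*pi = 5*pi/3
Step 4: cos(5*pi/3) = 1/2
Step 5: Re(z^3) = 512 * 1/2 = 256

256


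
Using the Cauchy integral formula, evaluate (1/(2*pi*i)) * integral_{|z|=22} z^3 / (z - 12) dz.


Step 1: f(z) = z^3, a = 12 is inside |z| = 22
Step 2: By Cauchy integral formula: (1/(2pi*i)) * integral = f(a)
Step 3: f(12) = 12^3 = 1728

1728


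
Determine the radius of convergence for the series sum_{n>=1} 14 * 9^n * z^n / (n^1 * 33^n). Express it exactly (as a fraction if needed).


Step 1: General term a_n = 14 * 9^n / (n^1 * 33^n)
Step 2: By the root test, |a_n|^(1/n) = 14^(1/n) * 9 / (n^(1/n) * 33) -> 9/33 as n -> infinity (since 14^(1/n) -> 1 and n^(1/n) -> 1)
Step 3: R = 1/lim|a_n|^(1/n) = 33/9 = 11/3

11/3


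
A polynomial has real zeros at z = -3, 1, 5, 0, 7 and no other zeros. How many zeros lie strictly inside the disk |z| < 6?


Step 1: Check each root:
  z = -3: |-3| = 3 < 6
  z = 1: |1| = 1 < 6
  z = 5: |5| = 5 < 6
  z = 0: |0| = 0 < 6
  z = 7: |7| = 7 >= 6
Step 2: Count = 4

4


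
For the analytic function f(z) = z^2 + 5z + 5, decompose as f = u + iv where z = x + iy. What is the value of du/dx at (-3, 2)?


Step 1: f(z) = (x+iy)^2 + 5(x+iy) + 5
Step 2: u = (x^2 - y^2) + 5x + 5
Step 3: u_x = 2x + 5
Step 4: At (-3, 2): u_x = -6 + 5 = -1

-1


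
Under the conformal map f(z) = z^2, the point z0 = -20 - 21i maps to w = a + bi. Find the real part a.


Step 1: z0 = -20 - 21i
Step 2: z0^2 = (-20)^2 - (-21)^2 + 840i
Step 3: real part = 400 - 441 = -41

-41


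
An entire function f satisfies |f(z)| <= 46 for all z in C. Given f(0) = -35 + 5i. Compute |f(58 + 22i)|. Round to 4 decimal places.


Step 1: By Liouville's theorem, a bounded entire function is constant.
Step 2: f(z) = f(0) = -35 + 5i for all z.
Step 3: |f(w)| = |-35 + 5i| = sqrt(1225 + 25)
Step 4: = 35.3553

35.3553


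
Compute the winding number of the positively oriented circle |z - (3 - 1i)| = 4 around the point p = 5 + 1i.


Step 1: Center c = (3, -1), radius = 4
Step 2: |p - c|^2 = 2^2 + 2^2 = 8
Step 3: r^2 = 16
Step 4: |p-c| < r so winding number = 1

1


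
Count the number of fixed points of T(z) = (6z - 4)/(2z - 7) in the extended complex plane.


Step 1: Fixed points satisfy T(z) = z
Step 2: 2z^2 - 13z + 4 = 0
Step 3: Discriminant = (-13)^2 - 4*2*4 = 137
Step 4: Number of fixed points = 2

2


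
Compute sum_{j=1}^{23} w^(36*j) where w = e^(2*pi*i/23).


Step 1: The sum sum_{j=1}^{n} w^(k*j) equals n if n | k, else 0.
Step 2: Here n = 23, k = 36
Step 3: Does n divide k? 23 | 36 -> False
Step 4: Sum = 0

0


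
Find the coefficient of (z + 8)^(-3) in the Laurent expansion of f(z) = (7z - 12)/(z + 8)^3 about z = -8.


Step 1: Write the numerator in powers of (z + 8): 7z - 12 = 7(z + 8) + (7*(-8) - 12) = 7(z + 8) - 68
Step 2: Divide by (z + 8)^3: f(z) = -68(z + 8)^(-3) + 7(z + 8)^(-2)
Step 3: This finite sum is the Laurent series of f about z = -8.
Step 4: Coefficient of (z + 8)^(-3) = 7*(-8) - 12 = -68

-68


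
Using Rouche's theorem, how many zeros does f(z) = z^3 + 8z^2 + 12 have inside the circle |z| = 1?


Step 1: On |z| = 1 the three terms have sizes |z^3| = 1^3 = 1, |8z^2| = 8*1^2 = 8, |12| = 12
Step 2: The dominant term is g(z) = 12; let h(z) = z^3 + 8z^2 so f = g + h
Step 3: On |z| = 1: |g| = 12 and |h| <= 1 + 8 = 9
Step 4: Since 12 > 9, |h| < |g| on |z| = 1, so by Rouche f has the same number of zeros as g inside |z| < 1
Step 5: g(z) = 12 is a nonzero constant with no zeros inside |z| < 1. Answer = 0

0


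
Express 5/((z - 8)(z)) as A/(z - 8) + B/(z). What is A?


Step 1: Multiply both sides by (z - 8) and set z = 8
Step 2: A = 5 / (8 - 0)
Step 3: A = 5 / 8
Step 4: A = 5/8

5/8


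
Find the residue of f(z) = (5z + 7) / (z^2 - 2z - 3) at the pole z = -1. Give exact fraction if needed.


Step 1: Q(z) = z^2 - 2z - 3 = (z + 1)(z - 3)
Step 2: Q'(z) = 2z - 2
Step 3: Q'(-1) = -4, P(-1) = 2
Step 4: Res = P(-1)/Q'(-1) = 2/(-4) = -1/2

-1/2


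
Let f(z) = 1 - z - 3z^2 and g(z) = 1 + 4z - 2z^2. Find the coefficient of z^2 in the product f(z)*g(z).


Step 1: z^2 term in f*g comes from: (1)*(-2z^2) + (-z)*(4z) + (-3z^2)*(1)
Step 2: = -2 - 4 - 3
Step 3: = -9

-9


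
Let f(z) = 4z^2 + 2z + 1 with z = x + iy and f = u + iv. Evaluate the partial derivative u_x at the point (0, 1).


Step 1: f(z) = 4(x+iy)^2 + 2(x+iy) + 1
Step 2: u = 4(x^2 - y^2) + 2x + 1
Step 3: u_x = 8x + 2
Step 4: At (0, 1): u_x = 0 + 2 = 2

2


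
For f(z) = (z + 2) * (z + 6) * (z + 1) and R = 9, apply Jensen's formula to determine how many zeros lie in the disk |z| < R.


Jensen's formula: (1/2pi)*integral log|f(Re^it)|dt = log|f(0)| + sum_{|a_k|<R} log(R/|a_k|)
Step 1: f(0) = 2 * 6 * 1 = 12
Step 2: log|f(0)| = log|-2| + log|-6| + log|-1| = 2.4849
Step 3: Zeros inside |z| < 9: -2, -6, -1
Step 4: Jensen sum = log(9/2) + log(9/6) + log(9/1) = 4.1068
Step 5: n(R) = number of terms in the Jensen sum = count of zeros inside |z| < 9 = 3

3


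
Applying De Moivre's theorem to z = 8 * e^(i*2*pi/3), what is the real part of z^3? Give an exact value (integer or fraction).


Step 1: By De Moivre's theorem, z^3 = 8^3 * e^(i*3*2*pi/3) = 512 * (cos(2*pi) + i*sin(2*pi))
Step 2: |z|^3 = 8^3 = 512
Step 3: Reduce the angle mod 2*pi: 2*pi - 2*pi = 0
Step 4: cos(0) = 1
Step 5: Re(z^3) = 512 * 1 = 512

512


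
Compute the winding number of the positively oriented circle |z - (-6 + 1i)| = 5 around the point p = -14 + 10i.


Step 1: Center c = (-6, 1), radius = 5
Step 2: |p - c|^2 = (-8)^2 + 9^2 = 145
Step 3: r^2 = 25
Step 4: |p-c| > r so winding number = 0

0


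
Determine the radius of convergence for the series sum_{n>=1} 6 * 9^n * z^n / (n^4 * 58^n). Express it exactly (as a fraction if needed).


Step 1: General term a_n = 6 * 9^n / (n^4 * 58^n)
Step 2: By the root test, |a_n|^(1/n) = 6^(1/n) * 9 / (n^(4/n) * 58) -> 9/58 as n -> infinity (since 6^(1/n) -> 1 and n^(4/n) -> 1)
Step 3: R = 1/lim|a_n|^(1/n) = 58/9

58/9


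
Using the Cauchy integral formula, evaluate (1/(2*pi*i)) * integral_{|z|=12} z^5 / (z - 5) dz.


Step 1: f(z) = z^5, a = 5 is inside |z| = 12
Step 2: By Cauchy integral formula: (1/(2pi*i)) * integral = f(a)
Step 3: f(5) = 5^5 = 3125

3125


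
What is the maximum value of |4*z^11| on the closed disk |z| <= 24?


Step 1: On |z| = 24, |f(z)| = 4 * |z|^11 = 4 * 24^11
Step 2: By maximum modulus principle, maximum is on boundary.
Step 3: Maximum = 4 * 1521681143169024 = 6086724572676096

6086724572676096


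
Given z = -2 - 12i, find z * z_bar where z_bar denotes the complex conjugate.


Step 1: conj(z) = -2 + 12i
Step 2: z * conj(z) = (-2)^2 + (-12)^2
Step 3: = 4 + 144 = 148

148


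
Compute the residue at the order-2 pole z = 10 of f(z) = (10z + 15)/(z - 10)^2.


Step 1: Pole of order 2 at z = 10
Step 2: Res = lim d/dz [(z - 10)^2 * f(z)] as z -> 10
Step 3: (z - 10)^2 * f(z) = 10z + 15
Step 4: d/dz[10z + 15] = 10

10


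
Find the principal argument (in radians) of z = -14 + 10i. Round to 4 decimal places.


Step 1: z = -14 + 10i
Step 2: arg(z) = atan2(10, -14)
Step 3: arg(z) = 2.5213

2.5213


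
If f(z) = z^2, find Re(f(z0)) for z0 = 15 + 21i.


Step 1: z0 = 15 + 21i
Step 2: z0^2 = 15^2 - 21^2 + 630i
Step 3: real part = 225 - 441 = -216

-216


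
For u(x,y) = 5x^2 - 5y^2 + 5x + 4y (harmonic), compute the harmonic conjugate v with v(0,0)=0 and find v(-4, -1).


Step 1: v_x = -u_y = 10y - 4
Step 2: v_y = u_x = 10x + 5
Step 3: v = 10xy - 4x + 5y + C
Step 4: v(0,0) = 0 => C = 0
Step 5: v(-4, -1) = 51

51


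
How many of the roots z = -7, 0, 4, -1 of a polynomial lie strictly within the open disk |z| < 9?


Step 1: Check each root:
  z = -7: |-7| = 7 < 9
  z = 0: |0| = 0 < 9
  z = 4: |4| = 4 < 9
  z = -1: |-1| = 1 < 9
Step 2: Count = 4

4


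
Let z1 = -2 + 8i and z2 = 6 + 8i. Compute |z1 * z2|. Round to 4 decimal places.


Step 1: |z1| = sqrt((-2)^2 + 8^2) = sqrt(68)
Step 2: |z2| = sqrt(6^2 + 8^2) = sqrt(100)
Step 3: |z1*z2| = |z1|*|z2| = sqrt(68) * sqrt(100) = sqrt(68 * 100) = sqrt(6800)
Step 4: = 82.4621

82.4621


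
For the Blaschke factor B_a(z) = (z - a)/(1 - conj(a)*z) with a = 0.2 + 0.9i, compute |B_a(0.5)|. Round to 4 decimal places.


Step 1: Numerator z0 - a = 0.5 - (0.2 + 0.9i) = 0.3 - 0.9i
Step 2: Denominator 1 - conj(a)*z0 = 1 - (0.2 - 0.9i)*0.5 = 0.9 + 0.45i
Step 3: |z0 - a|^2 = 0.3^2 + (-0.9)^2 = 0.9; |1 - conj(a)*z0|^2 = 0.9^2 + 0.45^2 = 1.0125
Step 4: |B_a(0.5)| = sqrt(0.9 / 1.0125) = sqrt(0.888889)
Step 5: = 0.9428

0.9428


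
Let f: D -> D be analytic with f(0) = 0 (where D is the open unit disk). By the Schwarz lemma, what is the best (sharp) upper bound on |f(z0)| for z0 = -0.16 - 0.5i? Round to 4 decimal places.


Step 1: Schwarz lemma: if f: D -> D is analytic with f(0) = 0, then |f(z)| <= |z| for all z in D, and this is sharp (f(z) = z).
Step 2: |z0|^2 = (-0.16)^2 + (-0.5)^2 = 0.2756
Step 3: |z0| = sqrt(0.2756) = 0.524976
Step 4: Best bound = |z0| = 0.525

0.525


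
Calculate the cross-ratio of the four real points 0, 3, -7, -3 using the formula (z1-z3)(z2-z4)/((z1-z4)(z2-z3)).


Step 1: (z1-z3)(z2-z4) = 7 * 6 = 42
Step 2: (z1-z4)(z2-z3) = 3 * 10 = 30
Step 3: Cross-ratio = 42/30 = 7/5

7/5


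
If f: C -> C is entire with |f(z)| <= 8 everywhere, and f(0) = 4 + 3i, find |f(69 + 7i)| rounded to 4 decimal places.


Step 1: By Liouville's theorem, a bounded entire function is constant.
Step 2: f(z) = f(0) = 4 + 3i for all z.
Step 3: |f(w)| = |4 + 3i| = sqrt(16 + 9)
Step 4: = 5.0

5.0


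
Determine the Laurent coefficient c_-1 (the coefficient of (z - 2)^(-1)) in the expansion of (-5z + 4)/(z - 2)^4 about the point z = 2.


Step 1: Write the numerator in powers of (z - 2): -5z + 4 = -5(z - 2) + (-5*2 + 4) = -5(z - 2) - 6
Step 2: Divide by (z - 2)^4: f(z) = -6(z - 2)^(-4) - 5(z - 2)^(-3)
Step 3: This finite sum is the Laurent series of f about z = 2.
Step 4: Only the powers -4 and -3 appear, so the coefficient of (z - 2)^(-1) = 0

0


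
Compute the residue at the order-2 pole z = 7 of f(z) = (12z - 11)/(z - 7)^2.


Step 1: Pole of order 2 at z = 7
Step 2: Res = lim d/dz [(z - 7)^2 * f(z)] as z -> 7
Step 3: (z - 7)^2 * f(z) = 12z - 11
Step 4: d/dz[12z - 11] = 12

12


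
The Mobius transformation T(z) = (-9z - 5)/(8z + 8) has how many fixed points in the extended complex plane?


Step 1: Fixed points satisfy T(z) = z
Step 2: 8z^2 + 17z + 5 = 0
Step 3: Discriminant = 17^2 - 4*8*5 = 129
Step 4: Number of fixed points = 2

2
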